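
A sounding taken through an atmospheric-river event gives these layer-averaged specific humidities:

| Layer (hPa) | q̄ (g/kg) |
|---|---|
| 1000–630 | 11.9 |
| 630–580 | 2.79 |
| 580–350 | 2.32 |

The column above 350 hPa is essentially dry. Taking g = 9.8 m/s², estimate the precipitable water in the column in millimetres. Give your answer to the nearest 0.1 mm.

PW ≈ 51.8 mm

Precipitable water is the column-integrated vapour mass per unit area: PW = (1/g) Σ q̄ Δp, with q in kg/kg and Δp in Pa (1 kg/m² of water = 1 mm).
Layer 1000–630 hPa: Δp = 370 hPa = 37000 Pa, q̄ = 0.0119 kg/kg → 0.0119 × 37000 / 9.8 = 44.93 mm
Layer 630–580 hPa: Δp = 50 hPa = 5000 Pa, q̄ = 0.00279 kg/kg → 0.00279 × 5000 / 9.8 = 1.42 mm
Layer 580–350 hPa: Δp = 230 hPa = 23000 Pa, q̄ = 0.00232 kg/kg → 0.00232 × 23000 / 9.8 = 5.44 mm
PW = 44.93 + 1.42 + 5.44 = 51.79 ≈ 51.8 mm.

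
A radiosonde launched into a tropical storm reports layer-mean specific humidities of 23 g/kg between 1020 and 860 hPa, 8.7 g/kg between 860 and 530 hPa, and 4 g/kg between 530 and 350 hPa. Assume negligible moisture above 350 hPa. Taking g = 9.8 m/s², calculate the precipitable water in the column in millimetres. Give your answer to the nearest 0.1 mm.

PW ≈ 74.2 mm

Precipitable water is the column-integrated vapour mass per unit area: PW = (1/g) Σ q̄ Δp, with q in kg/kg and Δp in Pa (1 kg/m² of water = 1 mm).
Layer 1020–860 hPa: Δp = 160 hPa = 16000 Pa, q̄ = 0.023 kg/kg → 0.023 × 16000 / 9.8 = 37.55 mm
Layer 860–530 hPa: Δp = 330 hPa = 33000 Pa, q̄ = 0.0087 kg/kg → 0.0087 × 33000 / 9.8 = 29.30 mm
Layer 530–350 hPa: Δp = 180 hPa = 18000 Pa, q̄ = 0.004 kg/kg → 0.004 × 18000 / 9.8 = 7.35 mm
PW = 37.55 + 29.30 + 7.35 = 74.20 ≈ 74.2 mm.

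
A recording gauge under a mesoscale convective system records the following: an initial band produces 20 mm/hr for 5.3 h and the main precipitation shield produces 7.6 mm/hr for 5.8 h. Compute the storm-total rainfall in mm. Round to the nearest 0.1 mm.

Total = Σ Rᵢ Δtᵢ = 20 × 5.3 + 7.6 × 5.8
      = 106 + 44.08 = 150.1 mm.

total ≈ 150.1 mm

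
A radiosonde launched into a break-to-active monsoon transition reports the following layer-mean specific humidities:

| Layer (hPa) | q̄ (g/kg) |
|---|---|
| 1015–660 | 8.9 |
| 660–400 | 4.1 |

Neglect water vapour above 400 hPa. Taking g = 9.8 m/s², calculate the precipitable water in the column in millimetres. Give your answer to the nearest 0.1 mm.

Precipitable water is the column-integrated vapour mass per unit area: PW = (1/g) Σ q̄ Δp, with q in kg/kg and Δp in Pa (1 kg/m² of water = 1 mm).
Layer 1015–660 hPa: Δp = 355 hPa = 35500 Pa, q̄ = 0.0089 kg/kg → 0.0089 × 35500 / 9.8 = 32.24 mm
Layer 660–400 hPa: Δp = 260 hPa = 26000 Pa, q̄ = 0.0041 kg/kg → 0.0041 × 26000 / 9.8 = 10.88 mm
PW = 32.24 + 10.88 = 43.12 ≈ 43.1 mm.

PW ≈ 43.1 mm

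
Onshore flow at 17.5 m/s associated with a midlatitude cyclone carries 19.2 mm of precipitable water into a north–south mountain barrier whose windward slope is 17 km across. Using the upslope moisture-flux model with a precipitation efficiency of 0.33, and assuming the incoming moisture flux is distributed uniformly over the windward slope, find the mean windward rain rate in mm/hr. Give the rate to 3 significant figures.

R ≈ 23.5 mm/hr

Incoming column moisture flux per unit ridge length: F = V × PW = 17.5 × 19.2 = 336 mm·m/s.
Spread over the 17 km slope with efficiency ε = 0.33: R = ε·F/W = 0.33 × 336 / 17000 m = 6.522e-03 mm/s.
R = 6.522e-03 × 3600 = 23.5 mm/hr.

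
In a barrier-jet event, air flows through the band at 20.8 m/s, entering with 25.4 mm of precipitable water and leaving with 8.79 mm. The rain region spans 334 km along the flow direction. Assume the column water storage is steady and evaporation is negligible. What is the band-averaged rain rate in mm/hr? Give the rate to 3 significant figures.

Column moisture flux per unit crosswind length is F = V × PW.
Inflow: F_in = 20.8 × 25.4 = 528.32 mm·m/s
Outflow: F_out = 20.8 × 8.79 = 182.832 mm·m/s
Steady-state rate R = (F_in − F_out)/L = (528.32 − 182.832) / 334000 m = 1.034e-03 mm/s.
R = 1.034e-03 × 3600 = 3.72 mm/hr.

R ≈ 3.72 mm/hr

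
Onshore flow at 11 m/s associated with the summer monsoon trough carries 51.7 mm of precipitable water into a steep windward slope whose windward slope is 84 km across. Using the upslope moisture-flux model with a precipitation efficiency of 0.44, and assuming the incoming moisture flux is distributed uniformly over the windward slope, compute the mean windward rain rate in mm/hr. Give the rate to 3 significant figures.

Incoming column moisture flux per unit ridge length: F = V × PW = 11 × 51.7 = 568.7 mm·m/s.
Spread over the 84 km slope with efficiency ε = 0.44: R = ε·F/W = 0.44 × 568.7 / 84000 m = 2.979e-03 mm/s.
R = 2.979e-03 × 3600 = 10.7 mm/hr.

R ≈ 10.7 mm/hr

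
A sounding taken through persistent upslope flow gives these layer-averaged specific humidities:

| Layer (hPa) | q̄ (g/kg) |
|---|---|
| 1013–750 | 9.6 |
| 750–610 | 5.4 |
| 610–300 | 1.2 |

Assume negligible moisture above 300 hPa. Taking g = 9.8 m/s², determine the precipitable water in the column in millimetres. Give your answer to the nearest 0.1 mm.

Precipitable water is the column-integrated vapour mass per unit area: PW = (1/g) Σ q̄ Δp, with q in kg/kg and Δp in Pa (1 kg/m² of water = 1 mm).
Layer 1013–750 hPa: Δp = 263 hPa = 26300 Pa, q̄ = 0.0096 kg/kg → 0.0096 × 26300 / 9.8 = 25.76 mm
Layer 750–610 hPa: Δp = 140 hPa = 14000 Pa, q̄ = 0.0054 kg/kg → 0.0054 × 14000 / 9.8 = 7.71 mm
Layer 610–300 hPa: Δp = 310 hPa = 31000 Pa, q̄ = 0.0012 kg/kg → 0.0012 × 31000 / 9.8 = 3.80 mm
PW = 25.76 + 7.71 + 3.80 = 37.27 ≈ 37.3 mm.

PW ≈ 37.3 mm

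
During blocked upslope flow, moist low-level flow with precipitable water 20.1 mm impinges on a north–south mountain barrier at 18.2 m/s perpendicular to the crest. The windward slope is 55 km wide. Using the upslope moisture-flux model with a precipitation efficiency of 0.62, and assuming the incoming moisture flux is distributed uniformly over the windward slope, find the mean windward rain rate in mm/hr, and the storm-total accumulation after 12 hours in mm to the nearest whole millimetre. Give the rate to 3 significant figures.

Incoming column moisture flux per unit ridge length: F = V × PW = 18.2 × 20.1 = 365.82 mm·m/s.
Spread over the 55 km slope with efficiency ε = 0.62: R = ε·F/W = 0.62 × 365.82 / 55000 m = 4.124e-03 mm/s.
R = 4.124e-03 × 3600 = 14.8 mm/hr.
Over 12 h: total = 14.8 × 12 = 177.6 ≈ 178 mm.

R ≈ 14.8 mm/hr; total ≈ 178 mm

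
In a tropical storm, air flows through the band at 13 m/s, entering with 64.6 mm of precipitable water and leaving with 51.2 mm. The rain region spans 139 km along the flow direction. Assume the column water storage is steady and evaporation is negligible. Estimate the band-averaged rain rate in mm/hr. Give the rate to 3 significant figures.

Column moisture flux per unit crosswind length is F = V × PW.
Inflow: F_in = 13 × 64.6 = 839.8 mm·m/s
Outflow: F_out = 13 × 51.2 = 665.6 mm·m/s
Steady-state rate R = (F_in − F_out)/L = (839.8 − 665.6) / 139000 m = 1.253e-03 mm/s.
R = 1.253e-03 × 3600 = 4.51 mm/hr.

R ≈ 4.51 mm/hr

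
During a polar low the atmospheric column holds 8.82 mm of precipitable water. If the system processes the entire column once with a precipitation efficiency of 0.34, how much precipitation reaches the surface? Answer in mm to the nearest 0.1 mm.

Precipitation = ε × PW = 0.34 × 8.82 = 3.0 mm.

precipitation ≈ 3.0 mm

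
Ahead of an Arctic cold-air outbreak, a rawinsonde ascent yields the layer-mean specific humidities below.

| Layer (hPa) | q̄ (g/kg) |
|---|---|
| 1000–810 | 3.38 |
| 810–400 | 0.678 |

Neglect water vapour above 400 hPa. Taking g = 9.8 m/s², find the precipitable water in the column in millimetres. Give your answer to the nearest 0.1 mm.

Precipitable water is the column-integrated vapour mass per unit area: PW = (1/g) Σ q̄ Δp, with q in kg/kg and Δp in Pa (1 kg/m² of water = 1 mm).
Layer 1000–810 hPa: Δp = 190 hPa = 19000 Pa, q̄ = 0.00338 kg/kg → 0.00338 × 19000 / 9.8 = 6.55 mm
Layer 810–400 hPa: Δp = 410 hPa = 41000 Pa, q̄ = 0.000678 kg/kg → 0.000678 × 41000 / 9.8 = 2.84 mm
PW = 6.55 + 2.84 = 9.39 ≈ 9.4 mm.

PW ≈ 9.4 mm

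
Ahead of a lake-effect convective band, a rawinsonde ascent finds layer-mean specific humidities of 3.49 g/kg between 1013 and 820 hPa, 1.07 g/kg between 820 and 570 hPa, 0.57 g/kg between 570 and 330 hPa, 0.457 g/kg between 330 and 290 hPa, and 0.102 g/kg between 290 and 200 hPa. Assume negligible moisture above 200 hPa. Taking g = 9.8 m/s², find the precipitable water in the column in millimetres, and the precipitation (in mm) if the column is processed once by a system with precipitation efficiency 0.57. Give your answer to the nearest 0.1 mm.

PW ≈ 11.3 mm; precipitation ≈ 6.4 mm

Precipitable water is the column-integrated vapour mass per unit area: PW = (1/g) Σ q̄ Δp, with q in kg/kg and Δp in Pa (1 kg/m² of water = 1 mm).
Layer 1013–820 hPa: Δp = 193 hPa = 19300 Pa, q̄ = 0.00349 kg/kg → 0.00349 × 19300 / 9.8 = 6.87 mm
Layer 820–570 hPa: Δp = 250 hPa = 25000 Pa, q̄ = 0.00107 kg/kg → 0.00107 × 25000 / 9.8 = 2.73 mm
Layer 570–330 hPa: Δp = 240 hPa = 24000 Pa, q̄ = 0.00057 kg/kg → 0.00057 × 24000 / 9.8 = 1.40 mm
Layer 330–290 hPa: Δp = 40 hPa = 4000 Pa, q̄ = 0.000457 kg/kg → 0.000457 × 4000 / 9.8 = 0.19 mm
Layer 290–200 hPa: Δp = 90 hPa = 9000 Pa, q̄ = 0.000102 kg/kg → 0.000102 × 9000 / 9.8 = 0.09 mm
PW = 6.87 + 2.73 + 1.40 + 0.19 + 0.09 = 11.28 ≈ 11.3 mm.
Precipitation = ε × PW = 0.57 × 11.3 = 6.4 mm.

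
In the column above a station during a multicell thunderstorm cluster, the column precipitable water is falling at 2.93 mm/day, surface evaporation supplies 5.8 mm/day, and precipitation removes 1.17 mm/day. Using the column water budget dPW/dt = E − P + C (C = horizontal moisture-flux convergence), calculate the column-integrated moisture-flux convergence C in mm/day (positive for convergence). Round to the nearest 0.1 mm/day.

dPW/dt = -2.93 mm/day.
C = dPW/dt − E + P = (-2.93) − 5.8 + 1.17 = -7.6 mm/day.

C ≈ -7.6 mm/day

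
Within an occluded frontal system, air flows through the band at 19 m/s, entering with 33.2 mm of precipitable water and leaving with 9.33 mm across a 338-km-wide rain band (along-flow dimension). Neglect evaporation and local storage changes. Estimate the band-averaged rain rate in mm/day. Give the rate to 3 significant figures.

R ≈ 116 mm/day

Column moisture flux per unit crosswind length is F = V × PW.
Inflow: F_in = 19 × 33.2 = 630.8 mm·m/s
Outflow: F_out = 19 × 9.33 = 177.27 mm·m/s
Steady-state rate R = (F_in − F_out)/L = (630.8 − 177.27) / 338000 m = 1.342e-03 mm/s.
R = 1.342e-03 × 3600 × 24 = 116 mm/day.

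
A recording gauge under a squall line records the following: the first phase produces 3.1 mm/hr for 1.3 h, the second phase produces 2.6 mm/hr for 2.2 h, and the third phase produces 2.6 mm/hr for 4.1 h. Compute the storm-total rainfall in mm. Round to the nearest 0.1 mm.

total ≈ 20.4 mm

Total = Σ Rᵢ Δtᵢ = 3.1 × 1.3 + 2.6 × 2.2 + 2.6 × 4.1
      = 4.03 + 5.72 + 10.66 = 20.4 mm.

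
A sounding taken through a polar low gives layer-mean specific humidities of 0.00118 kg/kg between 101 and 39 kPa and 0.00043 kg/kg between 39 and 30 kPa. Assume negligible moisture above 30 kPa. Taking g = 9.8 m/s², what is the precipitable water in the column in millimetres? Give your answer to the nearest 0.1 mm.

Precipitable water is the column-integrated vapour mass per unit area: PW = (1/g) Σ q̄ Δp, with q in kg/kg and Δp in Pa (1 kg/m² of water = 1 mm).
Layer 101–39 kPa: Δp = 620 hPa = 62000 Pa, q̄ = 0.00118 kg/kg → 0.00118 × 62000 / 9.8 = 7.47 mm
Layer 39–30 kPa: Δp = 90 hPa = 9000 Pa, q̄ = 0.00043 kg/kg → 0.00043 × 9000 / 9.8 = 0.39 mm
PW = 7.47 + 0.39 = 7.86 ≈ 7.9 mm.

PW ≈ 7.9 mm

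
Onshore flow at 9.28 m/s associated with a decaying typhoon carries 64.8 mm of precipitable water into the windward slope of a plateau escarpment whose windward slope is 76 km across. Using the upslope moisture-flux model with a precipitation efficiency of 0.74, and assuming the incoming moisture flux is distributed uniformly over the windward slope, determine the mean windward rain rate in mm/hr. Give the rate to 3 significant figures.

Incoming column moisture flux per unit ridge length: F = V × PW = 9.28 × 64.8 = 601.344 mm·m/s.
Spread over the 76 km slope with efficiency ε = 0.74: R = ε·F/W = 0.74 × 601.344 / 76000 m = 5.855e-03 mm/s.
R = 5.855e-03 × 3600 = 21.1 mm/hr.

R ≈ 21.1 mm/hr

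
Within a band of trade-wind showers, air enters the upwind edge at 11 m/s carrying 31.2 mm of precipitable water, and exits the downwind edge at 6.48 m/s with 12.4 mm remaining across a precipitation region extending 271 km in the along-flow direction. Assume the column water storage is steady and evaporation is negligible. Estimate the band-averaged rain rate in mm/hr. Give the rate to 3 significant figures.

R ≈ 3.49 mm/hr

Column moisture flux per unit crosswind length is F = V × PW.
Inflow: F_in = 11 × 31.2 = 343.2 mm·m/s
Outflow: F_out = 6.48 × 12.4 = 80.352 mm·m/s
Steady-state rate R = (F_in − F_out)/L = (343.2 − 80.352) / 271000 m = 9.699e-04 mm/s.
R = 9.699e-04 × 3600 = 3.49 mm/hr.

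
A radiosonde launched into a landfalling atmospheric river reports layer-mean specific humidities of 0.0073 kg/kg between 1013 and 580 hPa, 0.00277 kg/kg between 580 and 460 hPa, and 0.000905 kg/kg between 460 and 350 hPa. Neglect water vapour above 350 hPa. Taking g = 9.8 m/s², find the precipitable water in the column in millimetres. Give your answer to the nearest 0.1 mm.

PW ≈ 36.7 mm

Precipitable water is the column-integrated vapour mass per unit area: PW = (1/g) Σ q̄ Δp, with q in kg/kg and Δp in Pa (1 kg/m² of water = 1 mm).
Layer 1013–580 hPa: Δp = 433 hPa = 43300 Pa, q̄ = 0.0073 kg/kg → 0.0073 × 43300 / 9.8 = 32.25 mm
Layer 580–460 hPa: Δp = 120 hPa = 12000 Pa, q̄ = 0.00277 kg/kg → 0.00277 × 12000 / 9.8 = 3.39 mm
Layer 460–350 hPa: Δp = 110 hPa = 11000 Pa, q̄ = 0.000905 kg/kg → 0.000905 × 11000 / 9.8 = 1.02 mm
PW = 32.25 + 3.39 + 1.02 = 36.66 ≈ 36.7 mm.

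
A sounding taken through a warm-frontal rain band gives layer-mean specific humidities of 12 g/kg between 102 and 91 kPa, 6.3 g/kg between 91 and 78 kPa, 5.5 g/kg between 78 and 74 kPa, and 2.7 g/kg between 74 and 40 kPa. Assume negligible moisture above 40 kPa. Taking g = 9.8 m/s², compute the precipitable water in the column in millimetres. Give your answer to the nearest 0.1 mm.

Precipitable water is the column-integrated vapour mass per unit area: PW = (1/g) Σ q̄ Δp, with q in kg/kg and Δp in Pa (1 kg/m² of water = 1 mm).
Layer 102–91 kPa: Δp = 110 hPa = 11000 Pa, q̄ = 0.012 kg/kg → 0.012 × 11000 / 9.8 = 13.47 mm
Layer 91–78 kPa: Δp = 130 hPa = 13000 Pa, q̄ = 0.0063 kg/kg → 0.0063 × 13000 / 9.8 = 8.36 mm
Layer 78–74 kPa: Δp = 40 hPa = 4000 Pa, q̄ = 0.0055 kg/kg → 0.0055 × 4000 / 9.8 = 2.24 mm
Layer 74–40 kPa: Δp = 340 hPa = 34000 Pa, q̄ = 0.0027 kg/kg → 0.0027 × 34000 / 9.8 = 9.37 mm
PW = 13.47 + 8.36 + 2.24 + 9.37 = 33.44 ≈ 33.4 mm.

PW ≈ 33.4 mm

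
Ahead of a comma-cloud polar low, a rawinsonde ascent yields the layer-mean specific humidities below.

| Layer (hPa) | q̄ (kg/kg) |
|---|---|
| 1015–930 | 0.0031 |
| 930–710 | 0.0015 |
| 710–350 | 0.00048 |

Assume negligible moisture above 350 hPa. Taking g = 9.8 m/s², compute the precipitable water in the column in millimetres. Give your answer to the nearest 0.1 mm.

Precipitable water is the column-integrated vapour mass per unit area: PW = (1/g) Σ q̄ Δp, with q in kg/kg and Δp in Pa (1 kg/m² of water = 1 mm).
Layer 1015–930 hPa: Δp = 85 hPa = 8500 Pa, q̄ = 0.0031 kg/kg → 0.0031 × 8500 / 9.8 = 2.69 mm
Layer 930–710 hPa: Δp = 220 hPa = 22000 Pa, q̄ = 0.0015 kg/kg → 0.0015 × 22000 / 9.8 = 3.37 mm
Layer 710–350 hPa: Δp = 360 hPa = 36000 Pa, q̄ = 0.00048 kg/kg → 0.00048 × 36000 / 9.8 = 1.76 mm
PW = 2.69 + 3.37 + 1.76 = 7.82 ≈ 7.8 mm.

PW ≈ 7.8 mm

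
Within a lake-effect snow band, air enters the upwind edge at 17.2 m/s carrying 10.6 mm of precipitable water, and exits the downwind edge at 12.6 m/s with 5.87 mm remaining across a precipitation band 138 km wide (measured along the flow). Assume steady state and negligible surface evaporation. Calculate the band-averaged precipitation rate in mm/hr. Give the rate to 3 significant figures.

R ≈ 2.83 mm/hr

Column moisture flux per unit crosswind length is F = V × PW.
Inflow: F_in = 17.2 × 10.6 = 182.32 mm·m/s
Outflow: F_out = 12.6 × 5.87 = 73.962 mm·m/s
Steady-state rate R = (F_in − F_out)/L = (182.32 − 73.962) / 138000 m = 7.852e-04 mm/s.
R = 7.852e-04 × 3600 = 2.83 mm/hr.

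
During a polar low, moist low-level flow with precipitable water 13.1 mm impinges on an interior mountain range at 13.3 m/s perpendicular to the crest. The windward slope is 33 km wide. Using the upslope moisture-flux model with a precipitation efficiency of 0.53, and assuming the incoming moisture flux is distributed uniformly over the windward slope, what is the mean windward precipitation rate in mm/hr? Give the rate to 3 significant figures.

Incoming column moisture flux per unit ridge length: F = V × PW = 13.3 × 13.1 = 174.23 mm·m/s.
Spread over the 33 km slope with efficiency ε = 0.53: R = ε·F/W = 0.53 × 174.23 / 33000 m = 2.798e-03 mm/s.
R = 2.798e-03 × 3600 = 10.1 mm/hr.

R ≈ 10.1 mm/hr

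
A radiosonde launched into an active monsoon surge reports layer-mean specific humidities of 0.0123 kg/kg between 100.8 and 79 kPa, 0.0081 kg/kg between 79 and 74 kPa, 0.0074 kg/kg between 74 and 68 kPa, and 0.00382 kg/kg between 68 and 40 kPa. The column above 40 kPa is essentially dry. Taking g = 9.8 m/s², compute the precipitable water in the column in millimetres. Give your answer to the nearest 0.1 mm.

Precipitable water is the column-integrated vapour mass per unit area: PW = (1/g) Σ q̄ Δp, with q in kg/kg and Δp in Pa (1 kg/m² of water = 1 mm).
Layer 100.8–79 kPa: Δp = 218 hPa = 21800 Pa, q̄ = 0.0123 kg/kg → 0.0123 × 21800 / 9.8 = 27.36 mm
Layer 79–74 kPa: Δp = 50 hPa = 5000 Pa, q̄ = 0.0081 kg/kg → 0.0081 × 5000 / 9.8 = 4.13 mm
Layer 74–68 kPa: Δp = 60 hPa = 6000 Pa, q̄ = 0.0074 kg/kg → 0.0074 × 6000 / 9.8 = 4.53 mm
Layer 68–40 kPa: Δp = 280 hPa = 28000 Pa, q̄ = 0.00382 kg/kg → 0.00382 × 28000 / 9.8 = 10.91 mm
PW = 27.36 + 4.13 + 4.53 + 10.91 = 46.93 ≈ 46.9 mm.

PW ≈ 46.9 mm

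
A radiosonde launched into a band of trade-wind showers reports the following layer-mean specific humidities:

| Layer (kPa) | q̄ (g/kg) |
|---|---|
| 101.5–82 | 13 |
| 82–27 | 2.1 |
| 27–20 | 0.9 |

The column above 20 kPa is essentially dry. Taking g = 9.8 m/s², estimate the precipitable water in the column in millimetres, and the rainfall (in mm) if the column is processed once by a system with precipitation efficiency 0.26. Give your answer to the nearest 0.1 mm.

PW ≈ 38.3 mm; rainfall ≈ 10.0 mm

Precipitable water is the column-integrated vapour mass per unit area: PW = (1/g) Σ q̄ Δp, with q in kg/kg and Δp in Pa (1 kg/m² of water = 1 mm).
Layer 101.5–82 kPa: Δp = 195 hPa = 19500 Pa, q̄ = 0.013 kg/kg → 0.013 × 19500 / 9.8 = 25.87 mm
Layer 82–27 kPa: Δp = 550 hPa = 55000 Pa, q̄ = 0.0021 kg/kg → 0.0021 × 55000 / 9.8 = 11.79 mm
Layer 27–20 kPa: Δp = 70 hPa = 7000 Pa, q̄ = 0.0009 kg/kg → 0.0009 × 7000 / 9.8 = 0.64 mm
PW = 25.87 + 11.79 + 0.64 = 38.30 ≈ 38.3 mm.
Rainfall = ε × PW = 0.26 × 38.3 = 10.0 mm.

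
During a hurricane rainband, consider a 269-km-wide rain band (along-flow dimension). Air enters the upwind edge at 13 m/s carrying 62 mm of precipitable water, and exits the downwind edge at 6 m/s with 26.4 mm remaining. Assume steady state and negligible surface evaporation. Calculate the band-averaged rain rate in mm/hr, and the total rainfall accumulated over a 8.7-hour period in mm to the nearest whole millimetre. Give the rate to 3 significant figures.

Column moisture flux per unit crosswind length is F = V × PW.
Inflow: F_in = 13 × 62 = 806 mm·m/s
Outflow: F_out = 6 × 26.4 = 158.4 mm·m/s
Steady-state rate R = (F_in − F_out)/L = (806 − 158.4) / 269000 m = 2.407e-03 mm/s.
R = 2.407e-03 × 3600 = 8.67 mm/hr.
Over 8.7 h: total = 8.67 × 8.7 = 75.429 ≈ 75 mm.

R ≈ 8.67 mm/hr; total ≈ 75 mm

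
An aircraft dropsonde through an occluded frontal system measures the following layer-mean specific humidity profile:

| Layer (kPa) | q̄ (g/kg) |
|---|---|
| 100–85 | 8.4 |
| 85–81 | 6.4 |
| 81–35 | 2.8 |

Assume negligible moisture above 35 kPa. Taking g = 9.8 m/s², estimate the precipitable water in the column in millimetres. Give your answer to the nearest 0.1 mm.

PW ≈ 28.6 mm

Precipitable water is the column-integrated vapour mass per unit area: PW = (1/g) Σ q̄ Δp, with q in kg/kg and Δp in Pa (1 kg/m² of water = 1 mm).
Layer 100–85 kPa: Δp = 150 hPa = 15000 Pa, q̄ = 0.0084 kg/kg → 0.0084 × 15000 / 9.8 = 12.86 mm
Layer 85–81 kPa: Δp = 40 hPa = 4000 Pa, q̄ = 0.0064 kg/kg → 0.0064 × 4000 / 9.8 = 2.61 mm
Layer 81–35 kPa: Δp = 460 hPa = 46000 Pa, q̄ = 0.0028 kg/kg → 0.0028 × 46000 / 9.8 = 13.14 mm
PW = 12.86 + 2.61 + 13.14 = 28.61 ≈ 28.6 mm.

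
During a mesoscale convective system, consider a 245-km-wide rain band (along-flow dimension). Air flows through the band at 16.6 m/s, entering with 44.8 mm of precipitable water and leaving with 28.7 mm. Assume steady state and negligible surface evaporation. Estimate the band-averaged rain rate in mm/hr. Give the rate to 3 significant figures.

R ≈ 3.93 mm/hr

Column moisture flux per unit crosswind length is F = V × PW.
Inflow: F_in = 16.6 × 44.8 = 743.68 mm·m/s
Outflow: F_out = 16.6 × 28.7 = 476.42 mm·m/s
Steady-state rate R = (F_in − F_out)/L = (743.68 − 476.42) / 245000 m = 1.091e-03 mm/s.
R = 1.091e-03 × 3600 = 3.93 mm/hr.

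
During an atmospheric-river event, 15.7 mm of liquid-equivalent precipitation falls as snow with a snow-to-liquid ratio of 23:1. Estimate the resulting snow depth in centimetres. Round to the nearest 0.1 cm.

snow depth ≈ 36.1 cm

Snow depth = liquid × ratio = 15.7 mm × 23 = 361.1 mm = 36.1 cm.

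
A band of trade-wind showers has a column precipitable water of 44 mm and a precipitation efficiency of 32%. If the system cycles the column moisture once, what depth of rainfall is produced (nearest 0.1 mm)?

rainfall ≈ 14.1 mm

Rainfall = ε × PW = 0.32 × 44 = 14.1 mm.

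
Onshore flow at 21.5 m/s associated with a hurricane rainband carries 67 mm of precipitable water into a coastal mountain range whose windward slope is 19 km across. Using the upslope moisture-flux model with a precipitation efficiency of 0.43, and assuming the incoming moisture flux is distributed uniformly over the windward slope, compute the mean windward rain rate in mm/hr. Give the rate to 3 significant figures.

R ≈ 117 mm/hr

Incoming column moisture flux per unit ridge length: F = V × PW = 21.5 × 67 = 1440.5 mm·m/s.
Spread over the 19 km slope with efficiency ε = 0.43: R = ε·F/W = 0.43 × 1440.5 / 19000 m = 3.260e-02 mm/s.
R = 3.260e-02 × 3600 = 117 mm/hr.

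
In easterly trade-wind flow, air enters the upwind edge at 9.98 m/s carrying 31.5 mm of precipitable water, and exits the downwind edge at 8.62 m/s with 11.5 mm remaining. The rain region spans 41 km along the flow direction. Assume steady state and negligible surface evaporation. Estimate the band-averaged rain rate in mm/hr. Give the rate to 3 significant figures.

Column moisture flux per unit crosswind length is F = V × PW.
Inflow: F_in = 9.98 × 31.5 = 314.37 mm·m/s
Outflow: F_out = 8.62 × 11.5 = 99.13 mm·m/s
Steady-state rate R = (F_in − F_out)/L = (314.37 − 99.13) / 41000 m = 5.250e-03 mm/s.
R = 5.250e-03 × 3600 = 18.9 mm/hr.

R ≈ 18.9 mm/hr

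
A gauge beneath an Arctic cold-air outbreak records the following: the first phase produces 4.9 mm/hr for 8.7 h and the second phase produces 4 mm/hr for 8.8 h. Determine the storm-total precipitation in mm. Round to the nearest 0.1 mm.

total ≈ 77.8 mm

Total = Σ Rᵢ Δtᵢ = 4.9 × 8.7 + 4 × 8.8
      = 42.63 + 35.2 = 77.8 mm.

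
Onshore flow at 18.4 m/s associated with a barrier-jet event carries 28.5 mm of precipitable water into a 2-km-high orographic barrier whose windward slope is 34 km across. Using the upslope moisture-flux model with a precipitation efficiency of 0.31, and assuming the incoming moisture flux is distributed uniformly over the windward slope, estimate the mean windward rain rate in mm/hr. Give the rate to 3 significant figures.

R ≈ 17.2 mm/hr

Incoming column moisture flux per unit ridge length: F = V × PW = 18.4 × 28.5 = 524.4 mm·m/s.
Spread over the 34 km slope with efficiency ε = 0.31: R = ε·F/W = 0.31 × 524.4 / 34000 m = 4.781e-03 mm/s.
R = 4.781e-03 × 3600 = 17.2 mm/hr.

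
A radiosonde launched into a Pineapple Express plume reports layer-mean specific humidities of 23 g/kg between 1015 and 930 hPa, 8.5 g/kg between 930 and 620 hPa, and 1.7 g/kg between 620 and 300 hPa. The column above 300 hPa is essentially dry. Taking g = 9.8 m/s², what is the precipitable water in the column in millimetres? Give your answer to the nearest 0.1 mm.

Precipitable water is the column-integrated vapour mass per unit area: PW = (1/g) Σ q̄ Δp, with q in kg/kg and Δp in Pa (1 kg/m² of water = 1 mm).
Layer 1015–930 hPa: Δp = 85 hPa = 8500 Pa, q̄ = 0.023 kg/kg → 0.023 × 8500 / 9.8 = 19.95 mm
Layer 930–620 hPa: Δp = 310 hPa = 31000 Pa, q̄ = 0.0085 kg/kg → 0.0085 × 31000 / 9.8 = 26.89 mm
Layer 620–300 hPa: Δp = 320 hPa = 32000 Pa, q̄ = 0.0017 kg/kg → 0.0017 × 32000 / 9.8 = 5.55 mm
PW = 19.95 + 26.89 + 5.55 = 52.39 ≈ 52.4 mm.

PW ≈ 52.4 mm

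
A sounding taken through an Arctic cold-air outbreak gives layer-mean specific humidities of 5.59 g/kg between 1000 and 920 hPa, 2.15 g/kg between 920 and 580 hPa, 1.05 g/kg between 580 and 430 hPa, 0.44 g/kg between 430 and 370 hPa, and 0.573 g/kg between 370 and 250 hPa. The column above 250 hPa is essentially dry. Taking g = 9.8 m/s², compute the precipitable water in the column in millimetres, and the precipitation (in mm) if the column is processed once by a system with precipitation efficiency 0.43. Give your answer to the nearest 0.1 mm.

Precipitable water is the column-integrated vapour mass per unit area: PW = (1/g) Σ q̄ Δp, with q in kg/kg and Δp in Pa (1 kg/m² of water = 1 mm).
Layer 1000–920 hPa: Δp = 80 hPa = 8000 Pa, q̄ = 0.00559 kg/kg → 0.00559 × 8000 / 9.8 = 4.56 mm
Layer 920–580 hPa: Δp = 340 hPa = 34000 Pa, q̄ = 0.00215 kg/kg → 0.00215 × 34000 / 9.8 = 7.46 mm
Layer 580–430 hPa: Δp = 150 hPa = 15000 Pa, q̄ = 0.00105 kg/kg → 0.00105 × 15000 / 9.8 = 1.61 mm
Layer 430–370 hPa: Δp = 60 hPa = 6000 Pa, q̄ = 0.00044 kg/kg → 0.00044 × 6000 / 9.8 = 0.27 mm
Layer 370–250 hPa: Δp = 120 hPa = 12000 Pa, q̄ = 0.000573 kg/kg → 0.000573 × 12000 / 9.8 = 0.70 mm
PW = 4.56 + 7.46 + 1.61 + 0.27 + 0.70 = 14.60 ≈ 14.6 mm.
Precipitation = ε × PW = 0.43 × 14.6 = 6.3 mm.

PW ≈ 14.6 mm; precipitation ≈ 6.3 mm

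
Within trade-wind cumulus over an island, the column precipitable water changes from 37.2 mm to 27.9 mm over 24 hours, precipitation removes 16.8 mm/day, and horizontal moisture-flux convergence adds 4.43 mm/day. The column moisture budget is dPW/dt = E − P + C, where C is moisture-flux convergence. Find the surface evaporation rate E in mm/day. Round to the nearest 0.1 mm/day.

E ≈ 3.1 mm/day

dPW/dt = (27.9 − 37.2) mm / (24/24 day) = -9.300 mm/day.
E = dPW/dt + P − C = (-9.300) + 16.8 − (4.43) = 3.1 mm/day.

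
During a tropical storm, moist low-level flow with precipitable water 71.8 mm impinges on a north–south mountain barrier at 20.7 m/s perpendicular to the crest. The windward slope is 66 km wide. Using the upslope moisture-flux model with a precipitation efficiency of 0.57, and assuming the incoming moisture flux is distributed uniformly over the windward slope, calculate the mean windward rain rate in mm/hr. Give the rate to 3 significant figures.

R ≈ 46.2 mm/hr

Incoming column moisture flux per unit ridge length: F = V × PW = 20.7 × 71.8 = 1486.26 mm·m/s.
Spread over the 66 km slope with efficiency ε = 0.57: R = ε·F/W = 0.57 × 1486.26 / 66000 m = 1.284e-02 mm/s.
R = 1.284e-02 × 3600 = 46.2 mm/hr.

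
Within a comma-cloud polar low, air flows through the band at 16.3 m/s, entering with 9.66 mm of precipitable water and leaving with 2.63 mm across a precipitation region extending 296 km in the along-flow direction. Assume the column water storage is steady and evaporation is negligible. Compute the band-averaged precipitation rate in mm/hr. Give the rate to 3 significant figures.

R ≈ 1.39 mm/hr

Column moisture flux per unit crosswind length is F = V × PW.
Inflow: F_in = 16.3 × 9.66 = 157.458 mm·m/s
Outflow: F_out = 16.3 × 2.63 = 42.869 mm·m/s
Steady-state rate R = (F_in − F_out)/L = (157.458 − 42.869) / 296000 m = 3.871e-04 mm/s.
R = 3.871e-04 × 3600 = 1.39 mm/hr.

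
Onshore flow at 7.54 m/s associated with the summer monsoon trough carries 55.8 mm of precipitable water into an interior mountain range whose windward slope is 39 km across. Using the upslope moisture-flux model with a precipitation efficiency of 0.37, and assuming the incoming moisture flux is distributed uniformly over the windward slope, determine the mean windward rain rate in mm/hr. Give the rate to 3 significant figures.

R ≈ 14.4 mm/hr

Incoming column moisture flux per unit ridge length: F = V × PW = 7.54 × 55.8 = 420.732 mm·m/s.
Spread over the 39 km slope with efficiency ε = 0.37: R = ε·F/W = 0.37 × 420.732 / 39000 m = 3.992e-03 mm/s.
R = 3.992e-03 × 3600 = 14.4 mm/hr.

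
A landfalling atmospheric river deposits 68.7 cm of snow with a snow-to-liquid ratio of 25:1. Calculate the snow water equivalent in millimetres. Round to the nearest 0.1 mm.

SWE ≈ 27.5 mm

SWE = snow depth / ratio = 68.7 cm / 25 = 2.748 cm = 27.5 mm.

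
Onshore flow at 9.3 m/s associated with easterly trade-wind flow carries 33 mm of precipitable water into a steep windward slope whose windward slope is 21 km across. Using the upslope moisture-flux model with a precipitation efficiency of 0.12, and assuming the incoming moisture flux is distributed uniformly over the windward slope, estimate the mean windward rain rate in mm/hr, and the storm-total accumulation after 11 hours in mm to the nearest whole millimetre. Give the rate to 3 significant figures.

R ≈ 6.31 mm/hr; total ≈ 69 mm

Incoming column moisture flux per unit ridge length: F = V × PW = 9.3 × 33 = 306.9 mm·m/s.
Spread over the 21 km slope with efficiency ε = 0.12: R = ε·F/W = 0.12 × 306.9 / 21000 m = 1.754e-03 mm/s.
R = 1.754e-03 × 3600 = 6.31 mm/hr.
Over 11 h: total = 6.31 × 11 = 69.41 ≈ 69 mm.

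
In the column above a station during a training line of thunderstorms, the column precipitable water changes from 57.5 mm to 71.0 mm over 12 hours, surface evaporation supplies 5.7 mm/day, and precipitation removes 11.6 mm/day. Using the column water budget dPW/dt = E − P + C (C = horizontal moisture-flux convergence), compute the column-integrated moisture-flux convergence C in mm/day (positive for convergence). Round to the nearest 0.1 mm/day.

dPW/dt = (71.0 − 57.5) mm / (12/24 day) = +27.000 mm/day.
C = dPW/dt − E + P = (+27.000) − 5.7 + 11.6 = 32.9 mm/day.

C ≈ 32.9 mm/day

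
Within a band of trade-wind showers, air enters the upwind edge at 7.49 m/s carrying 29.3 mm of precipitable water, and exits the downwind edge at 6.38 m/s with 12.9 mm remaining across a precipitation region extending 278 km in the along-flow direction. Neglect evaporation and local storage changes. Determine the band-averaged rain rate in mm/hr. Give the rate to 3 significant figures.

R ≈ 1.78 mm/hr

Column moisture flux per unit crosswind length is F = V × PW.
Inflow: F_in = 7.49 × 29.3 = 219.457 mm·m/s
Outflow: F_out = 6.38 × 12.9 = 82.302 mm·m/s
Steady-state rate R = (F_in − F_out)/L = (219.457 − 82.302) / 278000 m = 4.934e-04 mm/s.
R = 4.934e-04 × 3600 = 1.78 mm/hr.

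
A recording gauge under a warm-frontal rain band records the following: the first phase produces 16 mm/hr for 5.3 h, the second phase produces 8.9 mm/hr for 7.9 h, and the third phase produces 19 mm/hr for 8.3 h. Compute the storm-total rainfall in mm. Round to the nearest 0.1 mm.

total ≈ 312.8 mm

Total = Σ Rᵢ Δtᵢ = 16 × 5.3 + 8.9 × 7.9 + 19 × 8.3
      = 84.8 + 70.31 + 157.7 = 312.8 mm.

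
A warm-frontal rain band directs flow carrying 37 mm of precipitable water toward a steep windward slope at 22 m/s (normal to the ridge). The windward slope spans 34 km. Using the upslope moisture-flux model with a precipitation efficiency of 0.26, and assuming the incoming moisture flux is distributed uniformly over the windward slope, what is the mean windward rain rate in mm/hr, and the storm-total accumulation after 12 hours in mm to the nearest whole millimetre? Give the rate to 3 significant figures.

R ≈ 22.4 mm/hr; total ≈ 269 mm

Incoming column moisture flux per unit ridge length: F = V × PW = 22 × 37 = 814 mm·m/s.
Spread over the 34 km slope with efficiency ε = 0.26: R = ε·F/W = 0.26 × 814 / 34000 m = 6.225e-03 mm/s.
R = 6.225e-03 × 3600 = 22.4 mm/hr.
Over 12 h: total = 22.4 × 12 = 268.8 ≈ 269 mm.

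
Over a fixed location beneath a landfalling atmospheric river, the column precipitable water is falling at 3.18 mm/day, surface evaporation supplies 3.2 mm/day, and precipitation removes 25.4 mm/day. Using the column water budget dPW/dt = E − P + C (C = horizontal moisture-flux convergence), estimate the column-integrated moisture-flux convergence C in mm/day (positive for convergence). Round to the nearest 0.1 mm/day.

C ≈ 19.0 mm/day

dPW/dt = -3.18 mm/day.
C = dPW/dt − E + P = (-3.18) − 3.2 + 25.4 = 19.0 mm/day.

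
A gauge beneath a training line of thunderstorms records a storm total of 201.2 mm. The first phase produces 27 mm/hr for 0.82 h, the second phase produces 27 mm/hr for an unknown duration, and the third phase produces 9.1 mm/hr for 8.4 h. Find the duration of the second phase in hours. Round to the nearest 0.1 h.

Known phases: 27 × 0.82 + 9.1 × 8.4 = 22.14 + 76.44 = 98.58 mm.
Remaining depth = 201.2 − 98.58 = 102.62 mm.
Duration = 102.62 / 27 = 3.8 h.

duration ≈ 3.8 h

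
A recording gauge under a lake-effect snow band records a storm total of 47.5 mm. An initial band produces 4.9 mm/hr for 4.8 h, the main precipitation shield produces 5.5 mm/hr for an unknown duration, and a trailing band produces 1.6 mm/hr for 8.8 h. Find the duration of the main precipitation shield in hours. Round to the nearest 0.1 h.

Known phases: 4.9 × 4.8 + 1.6 × 8.8 = 23.52 + 14.08 = 37.6 mm.
Remaining depth = 47.5 − 37.6 = 9.9 mm.
Duration = 9.9 / 5.5 = 1.8 h.

duration ≈ 1.8 h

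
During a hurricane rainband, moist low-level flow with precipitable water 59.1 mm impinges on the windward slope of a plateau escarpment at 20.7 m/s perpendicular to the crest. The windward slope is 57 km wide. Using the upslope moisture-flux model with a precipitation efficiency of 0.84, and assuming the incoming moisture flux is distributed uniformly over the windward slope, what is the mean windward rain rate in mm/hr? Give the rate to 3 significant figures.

Incoming column moisture flux per unit ridge length: F = V × PW = 20.7 × 59.1 = 1223.37 mm·m/s.
Spread over the 57 km slope with efficiency ε = 0.84: R = ε·F/W = 0.84 × 1223.37 / 57000 m = 1.803e-02 mm/s.
R = 1.803e-02 × 3600 = 64.9 mm/hr.

R ≈ 64.9 mm/hr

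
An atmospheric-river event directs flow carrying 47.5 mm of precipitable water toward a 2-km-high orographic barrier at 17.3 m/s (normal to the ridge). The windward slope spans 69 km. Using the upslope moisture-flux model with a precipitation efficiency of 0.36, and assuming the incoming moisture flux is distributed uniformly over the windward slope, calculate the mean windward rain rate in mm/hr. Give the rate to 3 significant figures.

R ≈ 15.4 mm/hr

Incoming column moisture flux per unit ridge length: F = V × PW = 17.3 × 47.5 = 821.75 mm·m/s.
Spread over the 69 km slope with efficiency ε = 0.36: R = ε·F/W = 0.36 × 821.75 / 69000 m = 4.287e-03 mm/s.
R = 4.287e-03 × 3600 = 15.4 mm/hr.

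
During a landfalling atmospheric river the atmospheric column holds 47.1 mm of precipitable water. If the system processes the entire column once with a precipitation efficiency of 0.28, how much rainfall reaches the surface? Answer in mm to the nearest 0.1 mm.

Rainfall = ε × PW = 0.28 × 47.1 = 13.2 mm.

rainfall ≈ 13.2 mm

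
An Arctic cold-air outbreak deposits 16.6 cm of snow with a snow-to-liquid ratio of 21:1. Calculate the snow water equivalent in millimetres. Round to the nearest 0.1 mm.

SWE ≈ 7.9 mm

SWE = snow depth / ratio = 16.6 cm / 21 = 0.790 cm = 7.9 mm.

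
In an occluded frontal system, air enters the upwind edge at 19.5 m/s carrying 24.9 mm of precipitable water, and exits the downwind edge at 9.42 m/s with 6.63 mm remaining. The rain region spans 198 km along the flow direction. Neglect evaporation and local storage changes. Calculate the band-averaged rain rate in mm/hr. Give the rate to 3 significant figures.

Column moisture flux per unit crosswind length is F = V × PW.
Inflow: F_in = 19.5 × 24.9 = 485.55 mm·m/s
Outflow: F_out = 9.42 × 6.63 = 62.4546 mm·m/s
Steady-state rate R = (F_in − F_out)/L = (485.55 − 62.4546) / 198000 m = 2.137e-03 mm/s.
R = 2.137e-03 × 3600 = 7.69 mm/hr.

R ≈ 7.69 mm/hr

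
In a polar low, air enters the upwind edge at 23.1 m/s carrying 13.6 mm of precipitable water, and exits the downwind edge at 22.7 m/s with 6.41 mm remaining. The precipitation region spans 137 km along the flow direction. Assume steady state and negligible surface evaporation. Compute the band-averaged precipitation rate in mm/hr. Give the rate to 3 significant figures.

R ≈ 4.43 mm/hr

Column moisture flux per unit crosswind length is F = V × PW.
Inflow: F_in = 23.1 × 13.6 = 314.16 mm·m/s
Outflow: F_out = 22.7 × 6.41 = 145.507 mm·m/s
Steady-state rate R = (F_in − F_out)/L = (314.16 − 145.507) / 137000 m = 1.231e-03 mm/s.
R = 1.231e-03 × 3600 = 4.43 mm/hr.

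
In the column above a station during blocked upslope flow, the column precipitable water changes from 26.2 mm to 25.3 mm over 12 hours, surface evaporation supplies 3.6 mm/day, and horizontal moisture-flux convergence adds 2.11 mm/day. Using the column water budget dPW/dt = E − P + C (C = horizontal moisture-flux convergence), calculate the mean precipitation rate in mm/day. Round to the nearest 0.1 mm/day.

P ≈ 7.5 mm/day

dPW/dt = (25.3 − 26.2) mm / (12/24 day) = -1.800 mm/day.
P = E + C − dPW/dt = 3.6 + (2.11) − (-1.800) = 7.5 mm/day.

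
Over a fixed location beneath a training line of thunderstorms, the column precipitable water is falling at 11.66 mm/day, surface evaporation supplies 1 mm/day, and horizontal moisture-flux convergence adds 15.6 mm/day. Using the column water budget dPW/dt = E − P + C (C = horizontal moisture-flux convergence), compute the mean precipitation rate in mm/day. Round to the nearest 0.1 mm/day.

dPW/dt = -11.66 mm/day.
P = E + C − dPW/dt = 1 + (15.6) − (-11.66) = 28.3 mm/day.

P ≈ 28.3 mm/day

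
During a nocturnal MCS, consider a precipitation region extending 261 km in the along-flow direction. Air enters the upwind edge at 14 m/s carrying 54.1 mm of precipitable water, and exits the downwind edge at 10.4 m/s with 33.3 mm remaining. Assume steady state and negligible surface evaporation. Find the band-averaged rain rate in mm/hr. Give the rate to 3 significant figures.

Column moisture flux per unit crosswind length is F = V × PW.
Inflow: F_in = 14 × 54.1 = 757.4 mm·m/s
Outflow: F_out = 10.4 × 33.3 = 346.32 mm·m/s
Steady-state rate R = (F_in − F_out)/L = (757.4 − 346.32) / 261000 m = 1.575e-03 mm/s.
R = 1.575e-03 × 3600 = 5.67 mm/hr.

R ≈ 5.67 mm/hr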